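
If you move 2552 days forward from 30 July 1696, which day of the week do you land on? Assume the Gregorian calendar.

Friday

Jul 30, 1696 is a Monday.
2552 mod 7 = 4, so 2552 days after a Monday is Monday + 4 = Friday.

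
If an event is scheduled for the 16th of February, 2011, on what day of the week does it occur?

Wednesday

January 1, 2011 is a Saturday.
Jan 1, 2011 → Feb 1, 2011: 31 days (January has 31).
Feb 1, 2011 → Feb 16, 2011: 15 days.
Total: 46 days.
46 mod 7 = 4, so Saturday + 4 = Wednesday.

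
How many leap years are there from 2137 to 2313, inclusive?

42

Multiples of 4 in [2137,2313]: 44.
Of those, multiples of 100: 2 (not leap unless ÷400).
Multiples of 400: 0.
Leap years = 44 − 2 + 0 = 42.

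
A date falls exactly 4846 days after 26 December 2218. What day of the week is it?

Monday

First find the weekday of Dec 26, 2218. Doomsday rule: the anchor day for the 2200s is Friday. For year 18: 18÷12 = 1 r 6, and 6÷4 = 1, so 1+6+1 = 8.
Friday + 8 ≡ Saturday — that's 2218's doomsday.
In December the doomsday date is Dec 12.
Dec 26 is 14 days after Dec 12; 14 mod 7 = 0, so Saturday + 0 = Saturday.
4846 mod 7 = 2, so 4846 days after a Saturday is Saturday + 2 = Monday.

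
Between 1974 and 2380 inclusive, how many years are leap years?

99

Multiples of 4 in [1974,2380]: 102.
Of those, multiples of 100: 4 (not leap unless ÷400).
Multiples of 400: 1.
Leap years = 102 − 4 + 1 = 99.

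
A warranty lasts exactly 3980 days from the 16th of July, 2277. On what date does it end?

June 8, 2288

+365 (one year) → Jul 16, 2278 (3615 left).
+365 (one year) → Jul 16, 2279 (3250 left).
+366 (one year; includes Feb 29, 2280) → Jul 16, 2280 (2884 left).
+365 (one year) → Jul 16, 2281 (2519 left).
+365 (one year) → Jul 16, 2282 (2154 left).
+365 (one year) → Jul 16, 2283 (1789 left).
+366 (one year; includes Feb 29, 2284) → Jul 16, 2284 (1423 left).
+365 (one year) → Jul 16, 2285 (1058 left).
+365 (one year) → Jul 16, 2286 (693 left).
+365 (one year) → Jul 16, 2287 (328 left).
Jul has 31 days: +16 → Aug 1, 2287 (312 left).
Aug has 31 days: +31 → Sep 1, 2287 (281 left).
Sep has 30 days: +30 → Oct 1, 2287 (251 left).
Oct has 31 days: +31 → Nov 1, 2287 (220 left).
Nov has 30 days: +30 → Dec 1, 2287 (190 left).
Dec has 31 days: +31 → Jan 1, 2288 (159 left).
Jan has 31 days: +31 → Feb 1, 2288 (128 left).
Feb has 29 days: +29 → Mar 1, 2288 (99 left).
Mar has 31 days: +31 → Apr 1, 2288 (68 left).
Apr has 30 days: +30 → May 1, 2288 (38 left).
May has 31 days: +31 → Jun 1, 2288 (7 left).
+7 → Jun 8, 2288.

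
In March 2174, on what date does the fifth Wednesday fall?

March 30, 2174

March 1, 2174 is a Tuesday.
The first Wednesday is therefore March 2 (1 days later).
The fifth Wednesday is 2 + 4×7 = March 30.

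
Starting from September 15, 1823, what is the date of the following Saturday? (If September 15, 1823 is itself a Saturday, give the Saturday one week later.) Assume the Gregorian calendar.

Sep 15, 1823 is a Monday.
From Monday to the next Saturday is 5 days.
Sep 15, 1823 + 5 = Sep 20, 1823.

September 20, 1823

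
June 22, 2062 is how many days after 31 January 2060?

Jan 31, 2060 → Jan 31, 2061: 366 days (Feb 29, 2060 is in that span).
Jan 31, 2061 → Jan 31, 2062: 365 days.
Jan 31, 2062 → Feb 28, 2062: 28 days (January has 31).
Feb 28, 2062 → Mar 28, 2062: 28 days (February has 28).
Mar 28, 2062 → Apr 28, 2062: 31 days (March has 31).
Apr 28, 2062 → May 28, 2062: 30 days (April has 30).
May 28, 2062 → Jun 22, 2062: 25 days.
Total: 873 days.

873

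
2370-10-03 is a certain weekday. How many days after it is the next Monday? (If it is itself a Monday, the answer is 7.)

2

Oct 3, 2370 is a Saturday.
From Saturday to the next Monday is 2 days.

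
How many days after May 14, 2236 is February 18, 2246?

3567

May 14, 2236 → May 14, 2237: 365 days.
May 14, 2237 → May 14, 2238: 365 days.
May 14, 2238 → May 14, 2239: 365 days.
May 14, 2239 → May 14, 2240: 366 days (Feb 29, 2240 is in that span).
May 14, 2240 → May 14, 2241: 365 days.
May 14, 2241 → May 14, 2242: 365 days.
May 14, 2242 → May 14, 2243: 365 days.
May 14, 2243 → May 14, 2244: 366 days (Feb 29, 2244 is in that span).
May 14, 2244 → May 14, 2245: 365 days.
May 14, 2245 → Jun 14, 2245: 31 days (May has 31).
Jun 14, 2245 → Jul 14, 2245: 30 days (June has 30).
Jul 14, 2245 → Aug 14, 2245: 31 days (July has 31).
Aug 14, 2245 → Sep 14, 2245: 31 days (August has 31).
Sep 14, 2245 → Oct 14, 2245: 30 days (September has 30).
Oct 14, 2245 → Nov 14, 2245: 31 days (October has 31).
Nov 14, 2245 → Dec 14, 2245: 30 days (November has 30).
Dec 14, 2245 → Jan 14, 2246: 31 days (December has 31).
Jan 14, 2246 → Feb 14, 2246: 31 days (January has 31).
Feb 14, 2246 → Feb 18, 2246: 4 days.
Total: 3567 days.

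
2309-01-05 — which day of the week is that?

Tuesday

Doomsday rule: the anchor day for the 2300s is Wednesday. For year 09: 9÷12 = 0 r 9, and 9÷4 = 2, so 0+9+2 = 11.
Wednesday + 11 ≡ Sunday — that's 2309's doomsday.
In January the doomsday date is Jan 3 (2309 is not a leap year).
Jan 5 is 2 days after Jan 3; 2 mod 7 = 2, so Sunday + 2 = Tuesday.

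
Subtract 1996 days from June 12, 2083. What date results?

−365 (one year) → Jun 12, 2082 (1631 left).
−365 (one year) → Jun 12, 2081 (1266 left).
−365 (one year) → Jun 12, 2080 (901 left).
−366 (one year; includes Feb 29, 2080) → Jun 12, 2079 (535 left).
−365 (one year) → Jun 12, 2078 (170 left).
−12 → May 31, 2078 (end of May, 31 days; 158 left).
−31 → Apr 30, 2078 (end of Apr, 30 days; 127 left).
−30 → Mar 31, 2078 (end of Mar, 31 days; 97 left).
−31 → Feb 28, 2078 (end of Feb, 28 days; 66 left).
−28 → Jan 31, 2078 (end of Jan, 31 days; 38 left).
−31 → Dec 31, 2077 (end of Dec, 31 days; 7 left).
−7 → Dec 24, 2077.

December 24, 2077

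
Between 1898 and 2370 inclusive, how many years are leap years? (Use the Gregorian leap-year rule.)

Multiples of 4 in [1898,2370]: 118.
Of those, multiples of 100: 5 (not leap unless ÷400).
Multiples of 400: 1.
Leap years = 118 − 5 + 1 = 114.

114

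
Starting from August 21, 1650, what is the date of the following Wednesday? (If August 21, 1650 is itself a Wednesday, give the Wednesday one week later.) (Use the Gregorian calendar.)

August 24, 1650

Aug 21, 1650 is a Sunday.
From Sunday to the next Wednesday is 3 days.
Aug 21, 1650 + 3 = Aug 24, 1650.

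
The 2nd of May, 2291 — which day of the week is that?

Saturday

Doomsday rule: the anchor day for the 2200s is Friday. For year 91: 91÷12 = 7 r 7, and 7÷4 = 1, so 7+7+1 = 15.
Friday + 15 ≡ Saturday — that's 2291's doomsday.
In May the doomsday date is May 9.
May 2 is 7 days before May 9; 7 mod 7 = 0, so Saturday − 0 = Saturday.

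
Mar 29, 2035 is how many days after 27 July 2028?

Jul 27, 2028 → Jul 27, 2029: 365 days.
Jul 27, 2029 → Jul 27, 2030: 365 days.
Jul 27, 2030 → Jul 27, 2031: 365 days.
Jul 27, 2031 → Jul 27, 2032: 366 days (Feb 29, 2032 is in that span).
Jul 27, 2032 → Jul 27, 2033: 365 days.
Jul 27, 2033 → Jul 27, 2034: 365 days.
Jul 27, 2034 → Aug 27, 2034: 31 days (July has 31).
Aug 27, 2034 → Sep 27, 2034: 31 days (August has 31).
Sep 27, 2034 → Oct 27, 2034: 30 days (September has 30).
Oct 27, 2034 → Nov 27, 2034: 31 days (October has 31).
Nov 27, 2034 → Dec 27, 2034: 30 days (November has 30).
Dec 27, 2034 → Jan 27, 2035: 31 days (December has 31).
Jan 27, 2035 → Feb 27, 2035: 31 days (January has 31).
Feb 27, 2035 → Mar 27, 2035: 28 days (February has 28).
Mar 27, 2035 → Mar 29, 2035: 2 days.
Total: 2436 days.

2436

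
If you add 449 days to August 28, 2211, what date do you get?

+366 (one year; includes Feb 29, 2212) → Aug 28, 2212 (83 left).
Aug has 31 days: +4 → Sep 1, 2212 (79 left).
Sep has 30 days: +30 → Oct 1, 2212 (49 left).
Oct has 31 days: +31 → Nov 1, 2212 (18 left).
+18 → Nov 19, 2212.

November 19, 2212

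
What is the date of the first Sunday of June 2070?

June 1, 2070 is a Sunday.
The first Sunday is therefore June 1 (same day).

June 1, 2070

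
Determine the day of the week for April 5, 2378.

Wednesday

Doomsday rule: the anchor day for the 2300s is Wednesday. For year 78: 78÷12 = 6 r 6, and 6÷4 = 1, so 6+6+1 = 13.
Wednesday + 13 ≡ Tuesday — that's 2378's doomsday.
In April the doomsday date is Apr 4.
Apr 5 is 1 day after Apr 4; 1 mod 7 = 1, so Tuesday + 1 = Wednesday.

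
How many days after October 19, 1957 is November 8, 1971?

5133

Oct 19, 1957 → Oct 19, 1958: 365 days.
Oct 19, 1958 → Oct 19, 1959: 365 days.
Oct 19, 1959 → Oct 19, 1960: 366 days (Feb 29, 1960 is in that span).
Oct 19, 1960 → Oct 19, 1961: 365 days.
Oct 19, 1961 → Oct 19, 1962: 365 days.
Oct 19, 1962 → Oct 19, 1963: 365 days.
Oct 19, 1963 → Oct 19, 1964: 366 days (Feb 29, 1964 is in that span).
Oct 19, 1964 → Oct 19, 1965: 365 days.
Oct 19, 1965 → Oct 19, 1966: 365 days.
Oct 19, 1966 → Oct 19, 1967: 365 days.
Oct 19, 1967 → Oct 19, 1968: 366 days (Feb 29, 1968 is in that span).
Oct 19, 1968 → Oct 19, 1969: 365 days.
Oct 19, 1969 → Oct 19, 1970: 365 days.
Oct 19, 1970 → Nov 19, 1970: 31 days (October has 31).
Nov 19, 1970 → Dec 19, 1970: 30 days (November has 30).
Dec 19, 1970 → Jan 19, 1971: 31 days (December has 31).
Jan 19, 1971 → Feb 19, 1971: 31 days (January has 31).
Feb 19, 1971 → Mar 19, 1971: 28 days (February has 28).
Mar 19, 1971 → Apr 19, 1971: 31 days (March has 31).
Apr 19, 1971 → May 19, 1971: 30 days (April has 30).
May 19, 1971 → Jun 19, 1971: 31 days (May has 31).
Jun 19, 1971 → Jul 19, 1971: 30 days (June has 30).
Jul 19, 1971 → Aug 19, 1971: 31 days (July has 31).
Aug 19, 1971 → Sep 19, 1971: 31 days (August has 31).
Sep 19, 1971 → Oct 19, 1971: 30 days (September has 30).
Oct 19, 1971 → Nov 8, 1971: 20 days.
Total: 5133 days.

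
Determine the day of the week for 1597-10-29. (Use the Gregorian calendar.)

Wednesday

Doomsday rule: the anchor day for the 1500s is Wednesday. For year 97: 97÷12 = 8 r 1, and 1÷4 = 0, so 8+1+0 = 9.
Wednesday + 9 ≡ Friday — that's 1597's doomsday.
In October the doomsday date is Oct 10.
Oct 29 is 19 days after Oct 10; 19 mod 7 = 5, so Friday + 5 = Wednesday.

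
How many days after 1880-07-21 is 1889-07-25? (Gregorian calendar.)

Jul 21, 1880 → Jul 21, 1881: 365 days.
Jul 21, 1881 → Jul 21, 1882: 365 days.
Jul 21, 1882 → Jul 21, 1883: 365 days.
Jul 21, 1883 → Jul 21, 1884: 366 days (Feb 29, 1884 is in that span).
Jul 21, 1884 → Jul 21, 1885: 365 days.
Jul 21, 1885 → Jul 21, 1886: 365 days.
Jul 21, 1886 → Jul 21, 1887: 365 days.
Jul 21, 1887 → Jul 21, 1888: 366 days (Feb 29, 1888 is in that span).
Jul 21, 1888 → Aug 21, 1888: 31 days (July has 31).
Aug 21, 1888 → Sep 21, 1888: 31 days (August has 31).
Sep 21, 1888 → Oct 21, 1888: 30 days (September has 30).
Oct 21, 1888 → Nov 21, 1888: 31 days (October has 31).
Nov 21, 1888 → Dec 21, 1888: 30 days (November has 30).
Dec 21, 1888 → Jan 21, 1889: 31 days (December has 31).
Jan 21, 1889 → Feb 21, 1889: 31 days (January has 31).
Feb 21, 1889 → Mar 21, 1889: 28 days (February has 28).
Mar 21, 1889 → Apr 21, 1889: 31 days (March has 31).
Apr 21, 1889 → May 21, 1889: 30 days (April has 30).
May 21, 1889 → Jun 21, 1889: 31 days (May has 31).
Jun 21, 1889 → Jul 21, 1889: 30 days (June has 30).
Jul 21, 1889 → Jul 25, 1889: 4 days.
Total: 3291 days.

3291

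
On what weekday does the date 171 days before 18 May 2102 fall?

May 18, 2102 is a Thursday.
171 mod 7 = 3, so 171 days before a Thursday is Thursday − 3 = Monday.

Monday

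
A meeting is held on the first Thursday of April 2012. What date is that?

April 1, 2012 is a Sunday.
The first Thursday is therefore April 5 (4 days later).

April 5, 2012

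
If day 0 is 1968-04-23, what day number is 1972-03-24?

Apr 23, 1968 → Apr 23, 1969: 365 days.
Apr 23, 1969 → Apr 23, 1970: 365 days.
Apr 23, 1970 → Apr 23, 1971: 365 days.
Apr 23, 1971 → May 23, 1971: 30 days (April has 30).
May 23, 1971 → Jun 23, 1971: 31 days (May has 31).
Jun 23, 1971 → Jul 23, 1971: 30 days (June has 30).
Jul 23, 1971 → Aug 23, 1971: 31 days (July has 31).
Aug 23, 1971 → Sep 23, 1971: 31 days (August has 31).
Sep 23, 1971 → Oct 23, 1971: 30 days (September has 30).
Oct 23, 1971 → Nov 23, 1971: 31 days (October has 31).
Nov 23, 1971 → Dec 23, 1971: 30 days (November has 30).
Dec 23, 1971 → Jan 23, 1972: 31 days (December has 31).
Jan 23, 1972 → Feb 23, 1972: 31 days (January has 31).
Feb 23, 1972 → Mar 23, 1972: 29 days (February has 29).
Mar 23, 1972 → Mar 24, 1972: 1 days.
Total: 1431 days.

1431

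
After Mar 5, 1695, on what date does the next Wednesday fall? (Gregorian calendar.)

March 9, 1695

Mar 5, 1695 is a Saturday.
From Saturday to the next Wednesday is 4 days.
Mar 5, 1695 + 4 = Mar 9, 1695.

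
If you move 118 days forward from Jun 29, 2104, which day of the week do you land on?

First find the weekday of Jun 29, 2104. Doomsday rule: the anchor day for the 2100s is Sunday. For year 04: 4÷12 = 0 r 4, and 4÷4 = 1, so 0+4+1 = 5.
Sunday + 5 ≡ Friday — that's 2104's doomsday.
In June the doomsday date is Jun 6.
Jun 29 is 23 days after Jun 6; 23 mod 7 = 2, so Friday + 2 = Sunday.
118 mod 7 = 6, so 118 days after a Sunday is Sunday + 6 = Saturday.

Saturday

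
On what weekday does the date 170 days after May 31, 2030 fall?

Sunday

First find the weekday of May 31, 2030. Doomsday rule: the anchor day for the 2000s is Tuesday. For year 30: 30÷12 = 2 r 6, and 6÷4 = 1, so 2+6+1 = 9.
Tuesday + 9 ≡ Thursday — that's 2030's doomsday.
In May the doomsday date is May 9.
May 31 is 22 days after May 9; 22 mod 7 = 1, so Thursday + 1 = Friday.
170 mod 7 = 2, so 170 days after a Friday is Friday + 2 = Sunday.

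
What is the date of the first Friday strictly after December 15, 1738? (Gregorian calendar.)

December 19, 1738

Dec 15, 1738 is a Monday.
From Monday to the next Friday is 4 days.
Dec 15, 1738 + 4 = Dec 19, 1738.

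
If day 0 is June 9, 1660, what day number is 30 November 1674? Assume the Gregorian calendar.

5287

Jun 9, 1660 → Jun 9, 1661: 365 days.
Jun 9, 1661 → Jun 9, 1662: 365 days.
Jun 9, 1662 → Jun 9, 1663: 365 days.
Jun 9, 1663 → Jun 9, 1664: 366 days (Feb 29, 1664 is in that span).
Jun 9, 1664 → Jun 9, 1665: 365 days.
Jun 9, 1665 → Jun 9, 1666: 365 days.
Jun 9, 1666 → Jun 9, 1667: 365 days.
Jun 9, 1667 → Jun 9, 1668: 366 days (Feb 29, 1668 is in that span).
Jun 9, 1668 → Jun 9, 1669: 365 days.
Jun 9, 1669 → Jun 9, 1670: 365 days.
Jun 9, 1670 → Jun 9, 1671: 365 days.
Jun 9, 1671 → Jun 9, 1672: 366 days (Feb 29, 1672 is in that span).
Jun 9, 1672 → Jun 9, 1673: 365 days.
Jun 9, 1673 → Jun 9, 1674: 365 days.
Jun 9, 1674 → Jul 9, 1674: 30 days (June has 30).
Jul 9, 1674 → Aug 9, 1674: 31 days (July has 31).
Aug 9, 1674 → Sep 9, 1674: 31 days (August has 31).
Sep 9, 1674 → Oct 9, 1674: 30 days (September has 30).
Oct 9, 1674 → Nov 9, 1674: 31 days (October has 31).
Nov 9, 1674 → Nov 30, 1674: 21 days.
Total: 5287 days.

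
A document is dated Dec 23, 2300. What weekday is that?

Sunday

Doomsday rule: the anchor day for the 2300s is Wednesday. For year 00: 0÷12 = 0 r 0, and 0÷4 = 0, so 0+0+0 = 0.
Wednesday + 0 ≡ Wednesday — that's 2300's doomsday.
In December the doomsday date is Dec 12.
Dec 23 is 11 days after Dec 12; 11 mod 7 = 4, so Wednesday + 4 = Sunday.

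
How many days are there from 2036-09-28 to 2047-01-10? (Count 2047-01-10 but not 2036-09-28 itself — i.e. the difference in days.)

3756

Sep 28, 2036 → Sep 28, 2037: 365 days.
Sep 28, 2037 → Sep 28, 2038: 365 days.
Sep 28, 2038 → Sep 28, 2039: 365 days.
Sep 28, 2039 → Sep 28, 2040: 366 days (Feb 29, 2040 is in that span).
Sep 28, 2040 → Sep 28, 2041: 365 days.
Sep 28, 2041 → Sep 28, 2042: 365 days.
Sep 28, 2042 → Sep 28, 2043: 365 days.
Sep 28, 2043 → Sep 28, 2044: 366 days (Feb 29, 2044 is in that span).
Sep 28, 2044 → Sep 28, 2045: 365 days.
Sep 28, 2045 → Sep 28, 2046: 365 days.
Sep 28, 2046 → Oct 28, 2046: 30 days (September has 30).
Oct 28, 2046 → Nov 28, 2046: 31 days (October has 31).
Nov 28, 2046 → Dec 28, 2046: 30 days (November has 30).
Dec 28, 2046 → Jan 10, 2047: 13 days.
Total: 3756 days.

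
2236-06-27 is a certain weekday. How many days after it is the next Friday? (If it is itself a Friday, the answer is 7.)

4

Jun 27, 2236 is a Monday.
From Monday to the next Friday is 4 days.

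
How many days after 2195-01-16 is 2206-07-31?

4213

Jan 16, 2195 → Jan 16, 2196: 365 days.
Jan 16, 2196 → Jan 16, 2197: 366 days (Feb 29, 2196 is in that span).
Jan 16, 2197 → Jan 16, 2198: 365 days.
Jan 16, 2198 → Jan 16, 2199: 365 days.
Jan 16, 2199 → Jan 16, 2200: 365 days.
Jan 16, 2200 → Jan 16, 2201: 365 days.
Jan 16, 2201 → Jan 16, 2202: 365 days.
Jan 16, 2202 → Jan 16, 2203: 365 days.
Jan 16, 2203 → Jan 16, 2204: 365 days.
Jan 16, 2204 → Jan 16, 2205: 366 days (Feb 29, 2204 is in that span).
Jan 16, 2205 → Jan 16, 2206: 365 days.
Jan 16, 2206 → Feb 16, 2206: 31 days (January has 31).
Feb 16, 2206 → Mar 16, 2206: 28 days (February has 28).
Mar 16, 2206 → Apr 16, 2206: 31 days (March has 31).
Apr 16, 2206 → May 16, 2206: 30 days (April has 30).
May 16, 2206 → Jun 16, 2206: 31 days (May has 31).
Jun 16, 2206 → Jul 16, 2206: 30 days (June has 30).
Jul 16, 2206 → Jul 31, 2206: 15 days.
Total: 4213 days.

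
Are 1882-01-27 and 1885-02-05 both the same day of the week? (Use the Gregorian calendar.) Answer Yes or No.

No

From Jan 27, 1882 to Feb 5, 1885 is 1105 days.
1105 mod 7 = 6, so they are different weekdays.
(Jan 27, 1882 is a Friday; Feb 5, 1885 is a Thursday.)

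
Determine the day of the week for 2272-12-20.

Doomsday rule: the anchor day for the 2200s is Friday. For year 72: 72÷12 = 6 r 0, and 0÷4 = 0, so 6+0+0 = 6.
Friday + 6 ≡ Thursday — that's 2272's doomsday.
In December the doomsday date is Dec 12.
Dec 20 is 8 days after Dec 12; 8 mod 7 = 1, so Thursday + 1 = Friday.

Friday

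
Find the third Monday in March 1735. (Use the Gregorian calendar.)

March 21, 1735

March 1, 1735 is a Tuesday.
The first Monday is therefore March 7 (6 days later).
The third Monday is 7 + 2×7 = March 21.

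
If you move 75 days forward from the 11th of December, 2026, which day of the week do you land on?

Wednesday

Dec 11, 2026 is a Friday.
75 mod 7 = 5, so 75 days after a Friday is Friday + 5 = Wednesday.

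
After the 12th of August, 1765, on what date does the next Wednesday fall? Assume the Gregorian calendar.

August 14, 1765

Aug 12, 1765 is a Monday.
From Monday to the next Wednesday is 2 days.
Aug 12, 1765 + 2 = Aug 14, 1765.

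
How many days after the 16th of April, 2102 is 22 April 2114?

Apr 16, 2102 → Apr 16, 2103: 365 days.
Apr 16, 2103 → Apr 16, 2104: 366 days (Feb 29, 2104 is in that span).
Apr 16, 2104 → Apr 16, 2105: 365 days.
Apr 16, 2105 → Apr 16, 2106: 365 days.
Apr 16, 2106 → Apr 16, 2107: 365 days.
Apr 16, 2107 → Apr 16, 2108: 366 days (Feb 29, 2108 is in that span).
Apr 16, 2108 → Apr 16, 2109: 365 days.
Apr 16, 2109 → Apr 16, 2110: 365 days.
Apr 16, 2110 → Apr 16, 2111: 365 days.
Apr 16, 2111 → Apr 16, 2112: 366 days (Feb 29, 2112 is in that span).
Apr 16, 2112 → Apr 16, 2113: 365 days.
Apr 16, 2113 → May 16, 2113: 30 days (April has 30).
May 16, 2113 → Jun 16, 2113: 31 days (May has 31).
Jun 16, 2113 → Jul 16, 2113: 30 days (June has 30).
Jul 16, 2113 → Aug 16, 2113: 31 days (July has 31).
Aug 16, 2113 → Sep 16, 2113: 31 days (August has 31).
Sep 16, 2113 → Oct 16, 2113: 30 days (September has 30).
Oct 16, 2113 → Nov 16, 2113: 31 days (October has 31).
Nov 16, 2113 → Dec 16, 2113: 30 days (November has 30).
Dec 16, 2113 → Jan 16, 2114: 31 days (December has 31).
Jan 16, 2114 → Feb 16, 2114: 31 days (January has 31).
Feb 16, 2114 → Mar 16, 2114: 28 days (February has 28).
Mar 16, 2114 → Apr 16, 2114: 31 days (March has 31).
Apr 16, 2114 → Apr 22, 2114: 6 days.
Total: 4389 days.

4389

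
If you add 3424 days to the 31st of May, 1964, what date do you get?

October 15, 1973

+365 (one year) → May 31, 1965 (3059 left).
+365 (one year) → May 31, 1966 (2694 left).
+365 (one year) → May 31, 1967 (2329 left).
+366 (one year; includes Feb 29, 1968) → May 31, 1968 (1963 left).
+365 (one year) → May 31, 1969 (1598 left).
+365 (one year) → May 31, 1970 (1233 left).
+365 (one year) → May 31, 1971 (868 left).
+366 (one year; includes Feb 29, 1972) → May 31, 1972 (502 left).
+365 (one year) → May 31, 1973 (137 left).
May has 31 days: +1 → Jun 1, 1973 (136 left).
Jun has 30 days: +30 → Jul 1, 1973 (106 left).
Jul has 31 days: +31 → Aug 1, 1973 (75 left).
Aug has 31 days: +31 → Sep 1, 1973 (44 left).
Sep has 30 days: +30 → Oct 1, 1973 (14 left).
+14 → Oct 15, 1973.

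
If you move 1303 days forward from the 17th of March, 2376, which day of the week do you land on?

First find the weekday of Mar 17, 2376. Doomsday rule: the anchor day for the 2300s is Wednesday. For year 76: 76÷12 = 6 r 4, and 4÷4 = 1, so 6+4+1 = 11.
Wednesday + 11 ≡ Sunday — that's 2376's doomsday.
In March the doomsday date is Mar 14.
Mar 17 is 3 days after Mar 14; 3 mod 7 = 3, so Sunday + 3 = Wednesday.
1303 mod 7 = 1, so 1303 days after a Wednesday is Wednesday + 1 = Thursday.

Thursday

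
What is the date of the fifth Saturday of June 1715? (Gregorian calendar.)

June 1, 1715 is a Saturday.
The first Saturday is therefore June 1 (same day).
The fifth Saturday is 1 + 4×7 = June 29.

June 29, 1715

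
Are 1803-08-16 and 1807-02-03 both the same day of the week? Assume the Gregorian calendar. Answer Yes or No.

From Aug 16, 1803 to Feb 3, 1807 is 1267 days.
1267 mod 7 = 0, so they are the same weekday.
(Aug 16, 1803 is a Tuesday; Feb 3, 1807 is a Tuesday.)

Yes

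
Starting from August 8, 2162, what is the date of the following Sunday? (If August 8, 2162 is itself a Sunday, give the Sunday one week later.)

Aug 8, 2162 is a Sunday.
From Sunday to the next Sunday is 7 days.
Aug 8, 2162 + 7 = Aug 15, 2162.

August 15, 2162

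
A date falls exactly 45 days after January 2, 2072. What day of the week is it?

Tuesday

Jan 2, 2072 is a Saturday.
45 mod 7 = 3, so 45 days after a Saturday is Saturday + 3 = Tuesday.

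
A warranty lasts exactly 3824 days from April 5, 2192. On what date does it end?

September 25, 2202

+365 (one year) → Apr 5, 2193 (3459 left).
+365 (one year) → Apr 5, 2194 (3094 left).
+365 (one year) → Apr 5, 2195 (2729 left).
+366 (one year; includes Feb 29, 2196) → Apr 5, 2196 (2363 left).
+365 (one year) → Apr 5, 2197 (1998 left).
+365 (one year) → Apr 5, 2198 (1633 left).
+365 (one year) → Apr 5, 2199 (1268 left).
+365 (one year) → Apr 5, 2200 (903 left).
+365 (one year) → Apr 5, 2201 (538 left).
+365 (one year) → Apr 5, 2202 (173 left).
Apr has 30 days: +26 → May 1, 2202 (147 left).
May has 31 days: +31 → Jun 1, 2202 (116 left).
Jun has 30 days: +30 → Jul 1, 2202 (86 left).
Jul has 31 days: +31 → Aug 1, 2202 (55 left).
Aug has 31 days: +31 → Sep 1, 2202 (24 left).
+24 → Sep 25, 2202.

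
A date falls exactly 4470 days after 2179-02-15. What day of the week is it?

Friday

First find the weekday of Feb 15, 2179. Doomsday rule: the anchor day for the 2100s is Sunday. For year 79: 79÷12 = 6 r 7, and 7÷4 = 1, so 6+7+1 = 14.
Sunday + 14 ≡ Sunday — that's 2179's doomsday.
In February the doomsday date is Feb 28 (2179 is not a leap year).
Feb 15 is 13 days before Feb 28; 13 mod 7 = 6, so Sunday − 6 = Monday.
4470 mod 7 = 4, so 4470 days after a Monday is Monday + 4 = Friday.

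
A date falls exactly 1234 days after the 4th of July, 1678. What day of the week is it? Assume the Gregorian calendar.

Jul 4, 1678 is a Monday.
1234 mod 7 = 2, so 1234 days after a Monday is Monday + 2 = Wednesday.

Wednesday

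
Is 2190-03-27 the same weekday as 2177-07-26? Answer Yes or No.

Yes

From Jul 26, 2177 to Mar 27, 2190 is 4627 days.
4627 mod 7 = 0, so they are the same weekday.
(Jul 26, 2177 is a Saturday; Mar 27, 2190 is a Saturday.)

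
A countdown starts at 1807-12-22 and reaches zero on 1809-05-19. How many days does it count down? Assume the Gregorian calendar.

Dec 22, 1807 → Dec 22, 1808: 366 days (Feb 29, 1808 is in that span).
Dec 22, 1808 → Jan 22, 1809: 31 days (December has 31).
Jan 22, 1809 → Feb 22, 1809: 31 days (January has 31).
Feb 22, 1809 → Mar 22, 1809: 28 days (February has 28).
Mar 22, 1809 → Apr 22, 1809: 31 days (March has 31).
Apr 22, 1809 → May 19, 1809: 27 days.
Total: 514 days.

514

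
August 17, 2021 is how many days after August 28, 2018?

1085

Aug 28, 2018 → Aug 28, 2019: 365 days.
Aug 28, 2019 → Aug 28, 2020: 366 days (Feb 29, 2020 is in that span).
Aug 28, 2020 → Sep 28, 2020: 31 days (August has 31).
Sep 28, 2020 → Oct 28, 2020: 30 days (September has 30).
Oct 28, 2020 → Nov 28, 2020: 31 days (October has 31).
Nov 28, 2020 → Dec 28, 2020: 30 days (November has 30).
Dec 28, 2020 → Jan 28, 2021: 31 days (December has 31).
Jan 28, 2021 → Feb 28, 2021: 31 days (January has 31).
Feb 28, 2021 → Mar 28, 2021: 28 days (February has 28).
Mar 28, 2021 → Apr 28, 2021: 31 days (March has 31).
Apr 28, 2021 → May 28, 2021: 30 days (April has 30).
May 28, 2021 → Jun 28, 2021: 31 days (May has 31).
Jun 28, 2021 → Jul 28, 2021: 30 days (June has 30).
Jul 28, 2021 → Aug 17, 2021: 20 days.
Total: 1085 days.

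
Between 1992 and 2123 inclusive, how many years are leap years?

32

Multiples of 4 in [1992,2123]: 33.
Of those, multiples of 100: 2 (not leap unless ÷400).
Multiples of 400: 1.
Leap years = 33 − 2 + 1 = 32.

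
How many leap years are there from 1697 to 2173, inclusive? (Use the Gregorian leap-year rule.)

Multiples of 4 in [1697,2173]: 119.
Of those, multiples of 100: 5 (not leap unless ÷400).
Multiples of 400: 1.
Leap years = 119 − 5 + 1 = 115.

115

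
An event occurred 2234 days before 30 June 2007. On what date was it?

−365 (one year) → Jun 30, 2006 (1869 left).
−365 (one year) → Jun 30, 2005 (1504 left).
−365 (one year) → Jun 30, 2004 (1139 left).
−366 (one year; includes Feb 29, 2004) → Jun 30, 2003 (773 left).
−365 (one year) → Jun 30, 2002 (408 left).
−365 (one year) → Jun 30, 2001 (43 left).
−30 → May 31, 2001 (end of May, 31 days; 13 left).
−13 → May 18, 2001.

May 18, 2001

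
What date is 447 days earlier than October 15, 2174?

−365 (one year) → Oct 15, 2173 (82 left).
−15 → Sep 30, 2173 (end of Sep, 30 days; 67 left).
−30 → Aug 31, 2173 (end of Aug, 31 days; 37 left).
−31 → Jul 31, 2173 (end of Jul, 31 days; 6 left).
−6 → Jul 25, 2173.

July 25, 2173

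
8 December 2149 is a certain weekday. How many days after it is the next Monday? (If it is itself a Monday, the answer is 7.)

Dec 8, 2149 is a Monday.
From Monday to the next Monday is 7 days.

7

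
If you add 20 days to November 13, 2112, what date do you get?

Nov has 30 days: +18 → Dec 1, 2112 (2 left).
+2 → Dec 3, 2112.

December 3, 2112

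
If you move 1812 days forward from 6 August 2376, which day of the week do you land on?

Thursday

Aug 6, 2376 is a Friday.
1812 mod 7 = 6, so 1812 days after a Friday is Friday + 6 = Thursday.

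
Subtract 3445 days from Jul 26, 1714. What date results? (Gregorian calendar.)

−365 (one year) → Jul 26, 1713 (3080 left).
−365 (one year) → Jul 26, 1712 (2715 left).
−366 (one year; includes Feb 29, 1712) → Jul 26, 1711 (2349 left).
−365 (one year) → Jul 26, 1710 (1984 left).
−365 (one year) → Jul 26, 1709 (1619 left).
−365 (one year) → Jul 26, 1708 (1254 left).
−366 (one year; includes Feb 29, 1708) → Jul 26, 1707 (888 left).
−365 (one year) → Jul 26, 1706 (523 left).
−365 (one year) → Jul 26, 1705 (158 left).
−26 → Jun 30, 1705 (end of Jun, 30 days; 132 left).
−30 → May 31, 1705 (end of May, 31 days; 102 left).
−31 → Apr 30, 1705 (end of Apr, 30 days; 71 left).
−30 → Mar 31, 1705 (end of Mar, 31 days; 41 left).
−31 → Feb 28, 1705 (end of Feb, 28 days; 10 left).
−10 → Feb 18, 1705.

February 18, 1705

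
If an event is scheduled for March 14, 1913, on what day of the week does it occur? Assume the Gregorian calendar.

Friday

January 1, 1913 is a Wednesday.
Jan 1, 1913 → Feb 1, 1913: 31 days (January has 31).
Feb 1, 1913 → Mar 1, 1913: 28 days (February has 28).
Mar 1, 1913 → Mar 14, 1913: 13 days.
Total: 72 days.
72 mod 7 = 2, so Wednesday + 2 = Friday.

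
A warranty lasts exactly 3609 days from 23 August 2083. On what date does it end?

July 10, 2093

+366 (one year; includes Feb 29, 2084) → Aug 23, 2084 (3243 left).
+365 (one year) → Aug 23, 2085 (2878 left).
+365 (one year) → Aug 23, 2086 (2513 left).
+365 (one year) → Aug 23, 2087 (2148 left).
+366 (one year; includes Feb 29, 2088) → Aug 23, 2088 (1782 left).
+365 (one year) → Aug 23, 2089 (1417 left).
+365 (one year) → Aug 23, 2090 (1052 left).
+365 (one year) → Aug 23, 2091 (687 left).
+366 (one year; includes Feb 29, 2092) → Aug 23, 2092 (321 left).
Aug has 31 days: +9 → Sep 1, 2092 (312 left).
Sep has 30 days: +30 → Oct 1, 2092 (282 left).
Oct has 31 days: +31 → Nov 1, 2092 (251 left).
Nov has 30 days: +30 → Dec 1, 2092 (221 left).
Dec has 31 days: +31 → Jan 1, 2093 (190 left).
Jan has 31 days: +31 → Feb 1, 2093 (159 left).
Feb has 28 days: +28 → Mar 1, 2093 (131 left).
Mar has 31 days: +31 → Apr 1, 2093 (100 left).
Apr has 30 days: +30 → May 1, 2093 (70 left).
May has 31 days: +31 → Jun 1, 2093 (39 left).
Jun has 30 days: +30 → Jul 1, 2093 (9 left).
+9 → Jul 10, 2093.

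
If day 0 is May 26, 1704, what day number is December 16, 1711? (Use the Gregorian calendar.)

2760

May 26, 1704 → May 26, 1705: 365 days.
May 26, 1705 → May 26, 1706: 365 days.
May 26, 1706 → May 26, 1707: 365 days.
May 26, 1707 → May 26, 1708: 366 days (Feb 29, 1708 is in that span).
May 26, 1708 → May 26, 1709: 365 days.
May 26, 1709 → May 26, 1710: 365 days.
May 26, 1710 → May 26, 1711: 365 days.
May 26, 1711 → Jun 26, 1711: 31 days (May has 31).
Jun 26, 1711 → Jul 26, 1711: 30 days (June has 30).
Jul 26, 1711 → Aug 26, 1711: 31 days (July has 31).
Aug 26, 1711 → Sep 26, 1711: 31 days (August has 31).
Sep 26, 1711 → Oct 26, 1711: 30 days (September has 30).
Oct 26, 1711 → Nov 26, 1711: 31 days (October has 31).
Nov 26, 1711 → Dec 16, 1711: 20 days.
Total: 2760 days.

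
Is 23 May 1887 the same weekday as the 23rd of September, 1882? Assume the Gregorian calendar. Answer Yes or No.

No

From Sep 23, 1882 to May 23, 1887 is 1703 days.
1703 mod 7 = 2, so they are different weekdays.
(Sep 23, 1882 is a Saturday; May 23, 1887 is a Monday.)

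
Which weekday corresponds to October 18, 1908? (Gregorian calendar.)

Sunday

January 1, 1908 is a Wednesday.
Jan 1, 1908 → Feb 1, 1908: 31 days (January has 31).
Feb 1, 1908 → Mar 1, 1908: 29 days (February has 29).
Mar 1, 1908 → Apr 1, 1908: 31 days (March has 31).
Apr 1, 1908 → May 1, 1908: 30 days (April has 30).
May 1, 1908 → Jun 1, 1908: 31 days (May has 31).
Jun 1, 1908 → Jul 1, 1908: 30 days (June has 30).
Jul 1, 1908 → Aug 1, 1908: 31 days (July has 31).
Aug 1, 1908 → Sep 1, 1908: 31 days (August has 31).
Sep 1, 1908 → Oct 1, 1908: 30 days (September has 30).
Oct 1, 1908 → Oct 18, 1908: 17 days.
Total: 291 days.
291 mod 7 = 4, so Wednesday + 4 = Sunday.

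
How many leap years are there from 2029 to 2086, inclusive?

Multiples of 4 in [2029,2086]: 14.
Of those, multiples of 100: 0 (not leap unless ÷400).
Multiples of 400: 0.
Leap years = 14 − 0 + 0 = 14.

14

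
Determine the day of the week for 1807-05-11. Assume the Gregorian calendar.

Monday

January 1, 1807 is a Thursday.
Jan 1, 1807 → Feb 1, 1807: 31 days (January has 31).
Feb 1, 1807 → Mar 1, 1807: 28 days (February has 28).
Mar 1, 1807 → Apr 1, 1807: 31 days (March has 31).
Apr 1, 1807 → May 1, 1807: 30 days (April has 30).
May 1, 1807 → May 11, 1807: 10 days.
Total: 130 days.
130 mod 7 = 4, so Thursday + 4 = Monday.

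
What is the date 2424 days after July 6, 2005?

+365 (one year) → Jul 6, 2006 (2059 left).
+365 (one year) → Jul 6, 2007 (1694 left).
+366 (one year; includes Feb 29, 2008) → Jul 6, 2008 (1328 left).
+365 (one year) → Jul 6, 2009 (963 left).
+365 (one year) → Jul 6, 2010 (598 left).
+365 (one year) → Jul 6, 2011 (233 left).
Jul has 31 days: +26 → Aug 1, 2011 (207 left).
Aug has 31 days: +31 → Sep 1, 2011 (176 left).
Sep has 30 days: +30 → Oct 1, 2011 (146 left).
Oct has 31 days: +31 → Nov 1, 2011 (115 left).
Nov has 30 days: +30 → Dec 1, 2011 (85 left).
Dec has 31 days: +31 → Jan 1, 2012 (54 left).
Jan has 31 days: +31 → Feb 1, 2012 (23 left).
+23 → Feb 24, 2012.

February 24, 2012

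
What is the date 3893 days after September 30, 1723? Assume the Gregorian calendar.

+366 (one year; includes Feb 29, 1724) → Sep 30, 1724 (3527 left).
+365 (one year) → Sep 30, 1725 (3162 left).
+365 (one year) → Sep 30, 1726 (2797 left).
+365 (one year) → Sep 30, 1727 (2432 left).
+366 (one year; includes Feb 29, 1728) → Sep 30, 1728 (2066 left).
+365 (one year) → Sep 30, 1729 (1701 left).
+365 (one year) → Sep 30, 1730 (1336 left).
+365 (one year) → Sep 30, 1731 (971 left).
+366 (one year; includes Feb 29, 1732) → Sep 30, 1732 (605 left).
+365 (one year) → Sep 30, 1733 (240 left).
Sep has 30 days: +1 → Oct 1, 1733 (239 left).
Oct has 31 days: +31 → Nov 1, 1733 (208 left).
Nov has 30 days: +30 → Dec 1, 1733 (178 left).
Dec has 31 days: +31 → Jan 1, 1734 (147 left).
Jan has 31 days: +31 → Feb 1, 1734 (116 left).
Feb has 28 days: +28 → Mar 1, 1734 (88 left).
Mar has 31 days: +31 → Apr 1, 1734 (57 left).
Apr has 30 days: +30 → May 1, 1734 (27 left).
+27 → May 28, 1734.

May 28, 1734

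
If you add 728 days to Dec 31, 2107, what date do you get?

December 28, 2109

+366 (one year; includes Feb 29, 2108) → Dec 31, 2108 (362 left).
Dec has 31 days: +1 → Jan 1, 2109 (361 left).
Jan has 31 days: +31 → Feb 1, 2109 (330 left).
Feb has 28 days: +28 → Mar 1, 2109 (302 left).
Mar has 31 days: +31 → Apr 1, 2109 (271 left).
Apr has 30 days: +30 → May 1, 2109 (241 left).
May has 31 days: +31 → Jun 1, 2109 (210 left).
Jun has 30 days: +30 → Jul 1, 2109 (180 left).
Jul has 31 days: +31 → Aug 1, 2109 (149 left).
Aug has 31 days: +31 → Sep 1, 2109 (118 left).
Sep has 30 days: +30 → Oct 1, 2109 (88 left).
Oct has 31 days: +31 → Nov 1, 2109 (57 left).
Nov has 30 days: +30 → Dec 1, 2109 (27 left).
+27 → Dec 28, 2109.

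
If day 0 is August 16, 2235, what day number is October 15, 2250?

5539

Aug 16, 2235 → Aug 16, 2236: 366 days (Feb 29, 2236 is in that span).
Aug 16, 2236 → Aug 16, 2237: 365 days.
Aug 16, 2237 → Aug 16, 2238: 365 days.
Aug 16, 2238 → Aug 16, 2239: 365 days.
Aug 16, 2239 → Aug 16, 2240: 366 days (Feb 29, 2240 is in that span).
Aug 16, 2240 → Aug 16, 2241: 365 days.
Aug 16, 2241 → Aug 16, 2242: 365 days.
Aug 16, 2242 → Aug 16, 2243: 365 days.
Aug 16, 2243 → Aug 16, 2244: 366 days (Feb 29, 2244 is in that span).
Aug 16, 2244 → Aug 16, 2245: 365 days.
Aug 16, 2245 → Aug 16, 2246: 365 days.
Aug 16, 2246 → Aug 16, 2247: 365 days.
Aug 16, 2247 → Aug 16, 2248: 366 days (Feb 29, 2248 is in that span).
Aug 16, 2248 → Aug 16, 2249: 365 days.
Aug 16, 2249 → Aug 16, 2250: 365 days.
Aug 16, 2250 → Sep 16, 2250: 31 days (August has 31).
Sep 16, 2250 → Oct 15, 2250: 29 days.
Total: 5539 days.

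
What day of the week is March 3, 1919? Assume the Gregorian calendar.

Monday

Doomsday rule: the anchor day for the 1900s is Wednesday. For year 19: 19÷12 = 1 r 7, and 7÷4 = 1, so 1+7+1 = 9.
Wednesday + 9 ≡ Friday — that's 1919's doomsday.
In March the doomsday date is Mar 14.
Mar 3 is 11 days before Mar 14; 11 mod 7 = 4, so Friday − 4 = Monday.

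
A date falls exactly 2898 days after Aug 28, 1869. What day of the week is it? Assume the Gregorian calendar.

Saturday

Aug 28, 1869 is a Saturday.
2898 mod 7 = 0, so 2898 days after a Saturday is Saturday + 0 = Saturday.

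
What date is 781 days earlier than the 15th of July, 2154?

−365 (one year) → Jul 15, 2153 (416 left).
−365 (one year) → Jul 15, 2152 (51 left).
−15 → Jun 30, 2152 (end of Jun, 30 days; 36 left).
−30 → May 31, 2152 (end of May, 31 days; 6 left).
−6 → May 25, 2152.

May 25, 2152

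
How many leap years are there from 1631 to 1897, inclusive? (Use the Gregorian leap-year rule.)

Multiples of 4 in [1631,1897]: 67.
Of those, multiples of 100: 2 (not leap unless ÷400).
Multiples of 400: 0.
Leap years = 67 − 2 + 0 = 65.

65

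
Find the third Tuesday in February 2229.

February 1, 2229 is a Sunday.
The first Tuesday is therefore February 3 (2 days later).
The third Tuesday is 3 + 2×7 = February 17.

February 17, 2229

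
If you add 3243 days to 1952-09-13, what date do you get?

July 31, 1961

+365 (one year) → Sep 13, 1953 (2878 left).
+365 (one year) → Sep 13, 1954 (2513 left).
+365 (one year) → Sep 13, 1955 (2148 left).
+366 (one year; includes Feb 29, 1956) → Sep 13, 1956 (1782 left).
+365 (one year) → Sep 13, 1957 (1417 left).
+365 (one year) → Sep 13, 1958 (1052 left).
+365 (one year) → Sep 13, 1959 (687 left).
+366 (one year; includes Feb 29, 1960) → Sep 13, 1960 (321 left).
Sep has 30 days: +18 → Oct 1, 1960 (303 left).
Oct has 31 days: +31 → Nov 1, 1960 (272 left).
Nov has 30 days: +30 → Dec 1, 1960 (242 left).
Dec has 31 days: +31 → Jan 1, 1961 (211 left).
Jan has 31 days: +31 → Feb 1, 1961 (180 left).
Feb has 28 days: +28 → Mar 1, 1961 (152 left).
Mar has 31 days: +31 → Apr 1, 1961 (121 left).
Apr has 30 days: +30 → May 1, 1961 (91 left).
May has 31 days: +31 → Jun 1, 1961 (60 left).
Jun has 30 days: +30 → Jul 1, 1961 (30 left).
+30 → Jul 31, 1961.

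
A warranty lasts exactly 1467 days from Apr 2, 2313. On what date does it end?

+365 (one year) → Apr 2, 2314 (1102 left).
+365 (one year) → Apr 2, 2315 (737 left).
+366 (one year; includes Feb 29, 2316) → Apr 2, 2316 (371 left).
Apr has 30 days: +29 → May 1, 2316 (342 left).
May has 31 days: +31 → Jun 1, 2316 (311 left).
Jun has 30 days: +30 → Jul 1, 2316 (281 left).
Jul has 31 days: +31 → Aug 1, 2316 (250 left).
Aug has 31 days: +31 → Sep 1, 2316 (219 left).
Sep has 30 days: +30 → Oct 1, 2316 (189 left).
Oct has 31 days: +31 → Nov 1, 2316 (158 left).
Nov has 30 days: +30 → Dec 1, 2316 (128 left).
Dec has 31 days: +31 → Jan 1, 2317 (97 left).
Jan has 31 days: +31 → Feb 1, 2317 (66 left).
Feb has 28 days: +28 → Mar 1, 2317 (38 left).
Mar has 31 days: +31 → Apr 1, 2317 (7 left).
+7 → Apr 8, 2317.

April 8, 2317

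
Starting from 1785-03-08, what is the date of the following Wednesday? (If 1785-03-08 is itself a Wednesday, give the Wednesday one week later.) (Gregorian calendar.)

March 9, 1785

Mar 8, 1785 is a Tuesday.
From Tuesday to the next Wednesday is 1 day.
Mar 8, 1785 + 1 = Mar 9, 1785.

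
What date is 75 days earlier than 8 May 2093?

−8 → Apr 30, 2093 (end of Apr, 30 days; 67 left).
−30 → Mar 31, 2093 (end of Mar, 31 days; 37 left).
−31 → Feb 28, 2093 (end of Feb, 28 days; 6 left).
−6 → Feb 22, 2093.

February 22, 2093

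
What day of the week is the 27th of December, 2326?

Doomsday rule: the anchor day for the 2300s is Wednesday. For year 26: 26÷12 = 2 r 2, and 2÷4 = 0, so 2+2+0 = 4.
Wednesday + 4 ≡ Sunday — that's 2326's doomsday.
In December the doomsday date is Dec 12.
Dec 27 is 15 days after Dec 12; 15 mod 7 = 1, so Sunday + 1 = Monday.

Monday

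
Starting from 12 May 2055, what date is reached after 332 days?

May has 31 days: +20 → Jun 1, 2055 (312 left).
Jun has 30 days: +30 → Jul 1, 2055 (282 left).
Jul has 31 days: +31 → Aug 1, 2055 (251 left).
Aug has 31 days: +31 → Sep 1, 2055 (220 left).
Sep has 30 days: +30 → Oct 1, 2055 (190 left).
Oct has 31 days: +31 → Nov 1, 2055 (159 left).
Nov has 30 days: +30 → Dec 1, 2055 (129 left).
Dec has 31 days: +31 → Jan 1, 2056 (98 left).
Jan has 31 days: +31 → Feb 1, 2056 (67 left).
Feb has 29 days: +29 → Mar 1, 2056 (38 left).
Mar has 31 days: +31 → Apr 1, 2056 (7 left).
+7 → Apr 8, 2056.

April 8, 2056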